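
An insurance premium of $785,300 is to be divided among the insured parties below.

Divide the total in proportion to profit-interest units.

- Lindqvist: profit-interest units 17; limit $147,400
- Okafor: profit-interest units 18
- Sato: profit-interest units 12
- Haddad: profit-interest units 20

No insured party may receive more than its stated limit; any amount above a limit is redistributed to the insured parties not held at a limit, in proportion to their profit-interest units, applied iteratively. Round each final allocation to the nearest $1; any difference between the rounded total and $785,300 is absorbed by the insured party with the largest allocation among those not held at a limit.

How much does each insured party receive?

Lindqvist: $147,400; Okafor: $229,644; Sato: $153,096; Haddad: $255,160

Combined profit-interest units = 67.
Unconstrained shares: Lindqvist 199,255.22; Okafor 210,976.12; Sato 140,650.75; Haddad 234,417.91.
Cap binds for Lindqvist ($147,400); residual $637,900 reallocated over remaining profit-interest units 50.
Redistributed shares: Okafor 229,644.00 → $229,644; Sato 153,096.00 → $153,096; Haddad 255,160.00 → $255,160.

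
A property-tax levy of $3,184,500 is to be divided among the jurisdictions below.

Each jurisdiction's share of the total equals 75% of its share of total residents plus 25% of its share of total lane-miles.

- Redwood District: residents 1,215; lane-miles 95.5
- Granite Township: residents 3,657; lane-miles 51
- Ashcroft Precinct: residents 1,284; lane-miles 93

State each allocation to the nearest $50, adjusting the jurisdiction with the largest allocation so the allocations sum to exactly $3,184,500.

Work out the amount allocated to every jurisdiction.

Redwood District: $788,850; Granite Township: $1,588,350; Ashcroft Precinct: $807,300

Residents total 6,156; lane-miles total 239.5.
Blended shares (75% residents + 25% lane-miles): Redwood District 0.2477; Granite Township 0.4988; Ashcroft Precinct 0.2535.
Pro-rata amounts: Redwood District 788,842.57; Granite Township 1,588,354.86; Ashcroft Precinct 807,302.57.
Rounded to nearest $50: Redwood District $788,850; Granite Township $1,588,350; Ashcroft Precinct $807,300. Sum = $3,184,500.
No rounding difference to absorb.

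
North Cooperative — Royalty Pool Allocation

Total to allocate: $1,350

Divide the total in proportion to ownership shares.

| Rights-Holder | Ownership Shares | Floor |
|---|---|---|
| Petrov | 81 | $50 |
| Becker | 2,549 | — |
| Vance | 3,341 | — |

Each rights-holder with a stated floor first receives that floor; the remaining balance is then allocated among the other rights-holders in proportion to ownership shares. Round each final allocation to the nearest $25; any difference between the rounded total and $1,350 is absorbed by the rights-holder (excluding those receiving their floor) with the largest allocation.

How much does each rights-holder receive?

Fund the minimums — Petrov $50. Residual $1,300.
Residual split over remaining ownership shares 5,890: Becker 562.60 → $575; Vance 737.40 → $725.

Petrov: $50 | Becker: $575 | Vance: $725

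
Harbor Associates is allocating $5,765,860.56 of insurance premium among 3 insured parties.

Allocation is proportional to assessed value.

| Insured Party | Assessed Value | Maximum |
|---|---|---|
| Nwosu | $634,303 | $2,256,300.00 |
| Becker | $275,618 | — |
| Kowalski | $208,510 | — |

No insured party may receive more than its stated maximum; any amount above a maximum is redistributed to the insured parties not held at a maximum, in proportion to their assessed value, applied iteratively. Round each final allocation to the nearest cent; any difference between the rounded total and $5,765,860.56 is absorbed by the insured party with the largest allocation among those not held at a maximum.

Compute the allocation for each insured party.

Sum of assessed value: 1,118,431.
Pro-rata shares before constraints: Nwosu 3,270,029.7567; Becker 1,420,896.7346; Kowalski 1,074,934.0687.
Held at cap: Nwosu ($2,256,300.00); residual $3,509,560.56 reallocated over remaining assessed value 484,128.
Redistributed shares: Becker 1,998,021.3134 → $1,998,021.31; Kowalski 1,511,539.2466 → $1,511,539.25.

Nwosu: $2,256,300.00 | Becker: $1,998,021.31 | Kowalski: $1,511,539.25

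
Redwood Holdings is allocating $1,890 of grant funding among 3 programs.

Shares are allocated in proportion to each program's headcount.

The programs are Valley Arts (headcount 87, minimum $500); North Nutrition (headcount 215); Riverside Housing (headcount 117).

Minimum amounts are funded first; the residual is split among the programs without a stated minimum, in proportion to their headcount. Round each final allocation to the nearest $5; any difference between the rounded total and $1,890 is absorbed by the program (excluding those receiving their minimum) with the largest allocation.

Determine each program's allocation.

Minimums first: Valley Arts $500. Remaining pool $1,390.
Remaining pool split over remaining headcount 332: North Nutrition 900.15 → $900; Riverside Housing 489.85 → $490.

Valley Arts: $500 | North Nutrition: $900 | Riverside Housing: $490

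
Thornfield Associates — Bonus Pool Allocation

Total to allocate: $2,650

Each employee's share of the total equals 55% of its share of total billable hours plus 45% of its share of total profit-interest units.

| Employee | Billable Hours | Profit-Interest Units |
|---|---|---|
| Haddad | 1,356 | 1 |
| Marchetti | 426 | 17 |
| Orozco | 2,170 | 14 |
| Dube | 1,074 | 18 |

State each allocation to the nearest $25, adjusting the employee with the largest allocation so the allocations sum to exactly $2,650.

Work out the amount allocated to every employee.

Haddad: $425 | Marchetti: $525 | Orozco: $950 | Dube: $750

Billable hours total 5,026; profit-interest units total 50.
Combined weights (55% billable hours + 45% profit-interest units): Haddad 0.1574; Marchetti 0.1996; Orozco 0.3635; Dube 0.2795.
Proportional shares: Haddad 417.08; Marchetti 528.99; Orozco 963.18; Dube 740.75.
At nearest $25: Haddad $425; Marchetti $525; Orozco $975; Dube $750. Sum = $2,675.
Difference $2,650 − $2,675 = −$25 applied to largest allocation (Orozco): Orozco becomes $950.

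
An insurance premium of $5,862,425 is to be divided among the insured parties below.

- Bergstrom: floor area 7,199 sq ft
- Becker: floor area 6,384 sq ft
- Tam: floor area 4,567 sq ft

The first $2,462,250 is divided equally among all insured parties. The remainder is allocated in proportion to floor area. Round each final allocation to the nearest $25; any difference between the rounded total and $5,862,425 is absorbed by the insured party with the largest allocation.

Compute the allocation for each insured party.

Equal tier: $2,462,250 ÷ 3 = $820,750 apiece.
Remainder $3,400,175 by floor area (total 18,150): Bergstrom 1,348,642.41 → $1,348,650; Becker 1,195,962.38 → $1,195,950; Tam 855,570.21 → $855,575.
Totals: Bergstrom $820,750 + $1,348,650 = $2,169,400; Becker $820,750 + $1,195,950 = $2,016,700; Tam $820,750 + $855,575 = $1,676,325.

Bergstrom: $2,169,400 | Becker: $2,016,700 | Tam: $1,676,325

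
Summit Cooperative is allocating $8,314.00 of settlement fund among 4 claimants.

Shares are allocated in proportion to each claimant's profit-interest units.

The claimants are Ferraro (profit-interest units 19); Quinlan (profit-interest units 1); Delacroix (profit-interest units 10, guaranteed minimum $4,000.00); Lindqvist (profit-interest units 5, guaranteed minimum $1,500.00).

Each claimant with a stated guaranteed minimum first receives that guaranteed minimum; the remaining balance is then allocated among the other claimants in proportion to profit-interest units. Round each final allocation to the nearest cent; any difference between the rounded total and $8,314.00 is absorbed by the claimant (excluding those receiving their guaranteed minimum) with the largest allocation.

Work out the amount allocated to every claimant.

Ferraro: $2,673.30 | Quinlan: $140.70 | Delacroix: $4,000.00 | Lindqvist: $1,500.00

Guaranteed amounts: Delacroix $4,000.00; Lindqvist $1,500.00. Residual $2,814.00.
Residual split over remaining profit-interest units 20: Ferraro 2,673.3000 → $2,673.30; Quinlan 140.7000 → $140.70.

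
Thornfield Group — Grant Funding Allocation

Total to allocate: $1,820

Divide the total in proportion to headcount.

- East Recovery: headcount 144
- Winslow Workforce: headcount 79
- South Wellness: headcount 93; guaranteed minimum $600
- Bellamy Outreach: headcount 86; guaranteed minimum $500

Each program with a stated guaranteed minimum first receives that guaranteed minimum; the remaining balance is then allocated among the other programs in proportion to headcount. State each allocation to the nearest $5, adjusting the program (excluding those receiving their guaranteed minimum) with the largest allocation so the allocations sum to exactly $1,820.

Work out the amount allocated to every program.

Minimums first: South Wellness $600; Bellamy Outreach $500. Remaining pool $720.
Remaining pool split over remaining headcount 223: East Recovery 464.93 → $465; Winslow Workforce 255.07 → $255.

East Recovery: $465; Winslow Workforce: $255; South Wellness: $600; Bellamy Outreach: $500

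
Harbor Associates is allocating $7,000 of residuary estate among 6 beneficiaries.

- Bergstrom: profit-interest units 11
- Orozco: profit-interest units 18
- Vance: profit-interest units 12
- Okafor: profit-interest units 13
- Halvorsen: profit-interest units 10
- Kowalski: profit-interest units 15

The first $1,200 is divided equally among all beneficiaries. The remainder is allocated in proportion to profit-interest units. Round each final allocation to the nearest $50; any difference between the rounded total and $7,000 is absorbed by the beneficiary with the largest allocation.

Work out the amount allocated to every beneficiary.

Bergstrom: $1,000 | Orozco: $1,500 | Vance: $1,100 | Okafor: $1,150 | Halvorsen: $950 | Kowalski: $1,300

First tranche $1,200 split equally: $200 each.
Remainder $5,800 by profit-interest units (total 79): Bergstrom 807.59 → $800; Orozco 1,321.52 → $1,300; Vance 881.01 → $900; Okafor 954.43 → $950; Halvorsen 734.18 → $750; Kowalski 1,101.27 → $1,100.
Totals: Bergstrom $200 + $800 = $1,000; Orozco $200 + $1,300 = $1,500; Vance $200 + $900 = $1,100; Okafor $200 + $950 = $1,150; Halvorsen $200 + $750 = $950; Kowalski $200 + $1,100 = $1,300.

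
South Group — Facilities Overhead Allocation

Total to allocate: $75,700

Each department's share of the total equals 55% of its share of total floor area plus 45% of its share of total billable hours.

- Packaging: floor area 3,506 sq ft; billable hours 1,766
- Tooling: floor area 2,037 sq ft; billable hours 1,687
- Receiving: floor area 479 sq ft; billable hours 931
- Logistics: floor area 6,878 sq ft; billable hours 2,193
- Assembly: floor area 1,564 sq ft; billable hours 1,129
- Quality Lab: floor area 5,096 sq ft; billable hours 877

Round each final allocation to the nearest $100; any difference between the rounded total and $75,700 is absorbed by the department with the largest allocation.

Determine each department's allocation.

Floor area total 19,560; billable hours total 8,583.
Composite weights (55% floor area + 45% billable hours): Packaging 0.1912; Tooling 0.1457; Receiving 0.0623; Logistics 0.3084; Assembly 0.1032; Quality Lab 0.1893.
Unrounded shares: Packaging 14,471.86; Tooling 11,031.44; Receiving 4,714.63; Logistics 23,344.14; Assembly 7,809.98; Quality Lab 14,327.96.
Rounded to nearest $100: Packaging $14,500; Tooling $11,000; Receiving $4,700; Logistics $23,300; Assembly $7,800; Quality Lab $14,300. Sum = $75,600.
Difference $75,700 − $75,600 = +$100 applied to largest allocation (Logistics): Logistics becomes $23,400.

Packaging: $14,500 · Tooling: $11,000 · Receiving: $4,700 · Logistics: $23,400 · Assembly: $7,800 · Quality Lab: $14,300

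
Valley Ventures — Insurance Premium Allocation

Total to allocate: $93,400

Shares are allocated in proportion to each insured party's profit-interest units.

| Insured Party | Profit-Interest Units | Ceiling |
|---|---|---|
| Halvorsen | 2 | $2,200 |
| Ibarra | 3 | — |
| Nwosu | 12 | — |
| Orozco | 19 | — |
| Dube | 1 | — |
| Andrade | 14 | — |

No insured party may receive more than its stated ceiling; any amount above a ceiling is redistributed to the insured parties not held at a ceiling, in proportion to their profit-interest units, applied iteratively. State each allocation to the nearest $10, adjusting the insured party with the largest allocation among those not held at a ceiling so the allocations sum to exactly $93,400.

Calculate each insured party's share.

Profit-interest units total: 51.
Pro-rata shares before constraints: Halvorsen 3,662.75; Ibarra 5,494.12; Nwosu 21,976.47; Orozco 34,796.08; Dube 1,831.37; Andrade 25,639.22.
Cap binds for Halvorsen ($2,200); residual $91,200 reallocated over remaining profit-interest units 49.
Remaining shares: Ibarra 5,583.67 → $5,580; Nwosu 22,334.69 → $22,330; Orozco 35,363.27 → $35,360; Dube 1,861.22 → $1,860; Andrade 26,057.14 → $26,060.
Rounding difference +$10 applied to Orozco → $35,370.

Halvorsen: $2,200; Ibarra: $5,580; Nwosu: $22,330; Orozco: $35,370; Dube: $1,860; Andrade: $26,060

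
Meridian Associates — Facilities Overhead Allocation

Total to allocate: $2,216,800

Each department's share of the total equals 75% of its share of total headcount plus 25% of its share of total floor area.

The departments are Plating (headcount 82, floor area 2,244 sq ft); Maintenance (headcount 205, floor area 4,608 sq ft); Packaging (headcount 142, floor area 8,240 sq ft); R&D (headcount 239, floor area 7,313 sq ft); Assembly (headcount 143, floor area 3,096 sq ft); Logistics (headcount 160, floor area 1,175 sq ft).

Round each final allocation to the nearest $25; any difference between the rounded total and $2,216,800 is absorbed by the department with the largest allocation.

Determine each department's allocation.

Headcount total 971; floor area total 26,676.
Blended shares (75% headcount + 25% floor area): Plating 0.0844; Maintenance 0.2015; Packaging 0.1869; R&D 0.2531; Assembly 0.1395; Logistics 0.1346.
Pro-rata amounts: Plating 187,024.56; Maintenance 446,744.61; Packaging 414,328.15; R&D 561,158.29; Assembly 309,172.63; Logistics 298,371.76.
Rounded to nearest $25: Plating $187,025; Maintenance $446,750; Packaging $414,325; R&D $561,150; Assembly $309,175; Logistics $298,375. Sum = $2,216,800.
No rounding difference to absorb.

Plating: $187,025 · Maintenance: $446,750 · Packaging: $414,325 · R&D: $561,150 · Assembly: $309,175 · Logistics: $298,375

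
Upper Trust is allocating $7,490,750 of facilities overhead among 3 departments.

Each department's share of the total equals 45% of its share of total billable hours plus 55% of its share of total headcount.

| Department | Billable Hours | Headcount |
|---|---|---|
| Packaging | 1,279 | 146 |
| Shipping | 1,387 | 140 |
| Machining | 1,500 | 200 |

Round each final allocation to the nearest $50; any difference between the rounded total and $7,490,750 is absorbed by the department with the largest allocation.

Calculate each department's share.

Packaging: $2,272,550 | Shipping: $2,309,050 | Machining: $2,909,150

Billable hours total 4,166; headcount total 486.
Combined weights (45% billable hours + 55% headcount): Packaging 0.3034; Shipping 0.3083; Machining 0.3884.
Raw shares: Packaging 2,272,547.05; Shipping 2,309,070.02; Machining 2,909,132.93.
After rounding ($50): Packaging $2,272,550; Shipping $2,309,050; Machining $2,909,150. Sum = $7,490,750.
Sum already equals the total — no adjustment.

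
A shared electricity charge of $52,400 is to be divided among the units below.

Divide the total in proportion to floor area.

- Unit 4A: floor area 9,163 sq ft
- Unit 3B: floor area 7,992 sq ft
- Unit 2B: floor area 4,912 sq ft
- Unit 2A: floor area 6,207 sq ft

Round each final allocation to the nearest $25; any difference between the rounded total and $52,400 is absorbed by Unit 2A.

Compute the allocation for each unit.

Unit 4A: $16,975 | Unit 3B: $14,800 | Unit 2B: $9,100 | Unit 2A: $11,525

Combined floor area = 28,274.
Pro-rata amounts: Unit 4A 9,163/28,274 × $52,400 = 16,981.72; Unit 3B 7,992/28,274 × $52,400 = 14,811.52; Unit 2B 4,912/28,274 × $52,400 = 9,103.37; Unit 2A 6,207/28,274 × $52,400 = 11,503.39.
Rounded to nearest $25: Unit 4A $16,975; Unit 3B $14,800; Unit 2B $9,100; Unit 2A $11,500. Sum = $52,375.
Difference $52,400 − $52,375 = +$25 applied to Unit 2A: Unit 2A becomes $11,525.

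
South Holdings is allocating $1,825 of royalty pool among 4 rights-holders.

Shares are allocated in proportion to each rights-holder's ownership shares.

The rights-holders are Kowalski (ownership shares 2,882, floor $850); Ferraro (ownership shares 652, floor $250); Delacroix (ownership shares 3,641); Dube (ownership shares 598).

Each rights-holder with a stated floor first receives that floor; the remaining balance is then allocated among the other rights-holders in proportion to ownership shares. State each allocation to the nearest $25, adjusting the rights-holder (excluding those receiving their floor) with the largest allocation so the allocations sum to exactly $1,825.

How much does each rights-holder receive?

Kowalski: $850 | Ferraro: $250 | Delacroix: $625 | Dube: $100

Guaranteed amounts: Kowalski $850; Ferraro $250. Balance $725.
Balance split over remaining ownership shares 4,239: Delacroix 622.72 → $625; Dube 102.28 → $100.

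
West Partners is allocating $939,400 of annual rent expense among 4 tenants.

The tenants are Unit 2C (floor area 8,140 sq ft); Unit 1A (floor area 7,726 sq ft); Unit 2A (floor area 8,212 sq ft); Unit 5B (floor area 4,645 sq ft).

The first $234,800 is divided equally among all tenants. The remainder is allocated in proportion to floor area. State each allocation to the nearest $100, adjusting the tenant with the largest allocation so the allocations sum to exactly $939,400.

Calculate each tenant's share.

Unit 2C: $258,400; Unit 1A: $248,200; Unit 2A: $260,200; Unit 5B: $172,600

Equal tier: $234,800 ÷ 4 = $58,700 apiece.
Remainder $704,600 by floor area (total 28,723): Unit 2C 199,681.23 → $199,700; Unit 1A 189,525.45 → $189,500; Unit 2A 201,447.45 → $201,400; Unit 5B 113,945.86 → $113,900.
Rounding difference +$100 on remainder applied to Unit 2A.
Totals: Unit 2C $58,700 + $199,700 = $258,400; Unit 1A $58,700 + $189,500 = $248,200; Unit 2A $58,700 + $201,500 = $260,200; Unit 5B $58,700 + $113,900 = $172,600.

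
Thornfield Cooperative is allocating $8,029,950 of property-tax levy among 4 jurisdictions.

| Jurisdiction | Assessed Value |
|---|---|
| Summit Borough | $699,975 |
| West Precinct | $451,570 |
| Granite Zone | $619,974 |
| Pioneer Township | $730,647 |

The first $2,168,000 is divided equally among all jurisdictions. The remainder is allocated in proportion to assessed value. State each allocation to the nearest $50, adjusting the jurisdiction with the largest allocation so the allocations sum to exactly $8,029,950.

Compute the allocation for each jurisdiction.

Summit Borough: $2,181,850; West Precinct: $1,599,900; Granite Zone: $1,994,450; Pioneer Township: $2,253,750

$2,168,000 shared equally gives $542,000 per jurisdiction.
Remainder $5,861,950 by assessed value (total 2,502,166): Summit Borough 1,639,866.60 → $1,639,850; West Precinct 1,057,915.73 → $1,057,900; Granite Zone 1,452,444.24 → $1,452,450; Pioneer Township 1,711,723.44 → $1,711,700.
Rounding difference +$50 on remainder applied to Pioneer Township.
Totals: Summit Borough $542,000 + $1,639,850 = $2,181,850; West Precinct $542,000 + $1,057,900 = $1,599,900; Granite Zone $542,000 + $1,452,450 = $1,994,450; Pioneer Township $542,000 + $1,711,750 = $2,253,750.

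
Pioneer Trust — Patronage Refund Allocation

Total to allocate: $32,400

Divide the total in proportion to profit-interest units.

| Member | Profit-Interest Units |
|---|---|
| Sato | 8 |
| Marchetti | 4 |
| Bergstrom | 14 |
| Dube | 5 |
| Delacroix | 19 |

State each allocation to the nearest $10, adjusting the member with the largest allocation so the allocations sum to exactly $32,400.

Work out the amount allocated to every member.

Sato: $5,180 · Marchetti: $2,590 · Bergstrom: $9,070 · Dube: $3,240 · Delacroix: $12,320

Sum of profit-interest units: 50.
Raw shares: Sato 8/50 × $32,400 = 5,184.00; Marchetti 4/50 × $32,400 = 2,592.00; Bergstrom 14/50 × $32,400 = 9,072.00; Dube 5/50 × $32,400 = 3,240.00; Delacroix 19/50 × $32,400 = 12,312.00.
After rounding ($10): Sato $5,180; Marchetti $2,590; Bergstrom $9,070; Dube $3,240; Delacroix $12,310. Sum = $32,390.
Difference $32,400 − $32,390 = +$10 applied to largest allocation (Delacroix): Delacroix becomes $12,320.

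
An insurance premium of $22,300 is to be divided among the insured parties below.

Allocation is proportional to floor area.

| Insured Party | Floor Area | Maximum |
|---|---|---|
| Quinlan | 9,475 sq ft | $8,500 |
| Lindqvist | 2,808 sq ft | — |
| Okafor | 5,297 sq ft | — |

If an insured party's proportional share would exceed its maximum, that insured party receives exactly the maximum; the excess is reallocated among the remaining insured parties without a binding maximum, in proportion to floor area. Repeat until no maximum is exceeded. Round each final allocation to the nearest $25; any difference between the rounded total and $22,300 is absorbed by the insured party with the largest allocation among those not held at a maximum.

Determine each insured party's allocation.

Quinlan: $8,500; Lindqvist: $4,775; Okafor: $9,025

Floor area total: 17,580.
Proportional shares (ignoring caps): Quinlan 12,018.91; Lindqvist 3,561.91; Okafor 6,719.18.
Held at cap: Quinlan ($8,500); balance $13,800 reallocated over remaining floor area 8,105.
Shares after redistribution: Lindqvist 4,781.05 → $4,775; Okafor 9,018.95 → $9,025.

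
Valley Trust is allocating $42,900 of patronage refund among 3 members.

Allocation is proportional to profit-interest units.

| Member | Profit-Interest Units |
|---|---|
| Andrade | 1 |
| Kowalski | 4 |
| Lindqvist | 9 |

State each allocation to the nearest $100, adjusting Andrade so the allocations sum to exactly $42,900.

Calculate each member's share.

Andrade: $3,000; Kowalski: $12,300; Lindqvist: $27,600

Combined profit-interest units = 14.
Unrounded shares: Andrade 1/14 × $42,900 = 3,064.29; Kowalski 4/14 × $42,900 = 12,257.14; Lindqvist 9/14 × $42,900 = 27,578.57.
Rounded to nearest $100: Andrade $3,100; Kowalski $12,300; Lindqvist $27,600. Sum = $43,000.
Difference $42,900 − $43,000 = −$100 applied to Andrade: Andrade becomes $3,000.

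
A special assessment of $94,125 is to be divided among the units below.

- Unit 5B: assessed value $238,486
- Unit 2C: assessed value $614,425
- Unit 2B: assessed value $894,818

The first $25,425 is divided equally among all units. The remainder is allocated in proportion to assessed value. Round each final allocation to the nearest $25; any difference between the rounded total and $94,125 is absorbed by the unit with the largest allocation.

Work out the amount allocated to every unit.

Unit 5B: $17,850; Unit 2C: $32,625; Unit 2B: $43,650

Equal tier: $25,425 ÷ 3 = $8,475 apiece.
Remainder $68,700 by assessed value (total 1,747,729): Unit 5B 9,374.44 → $9,375; Unit 2C 24,151.91 → $24,150; Unit 2B 35,173.64 → $35,175.
Totals: Unit 5B $8,475 + $9,375 = $17,850; Unit 2C $8,475 + $24,150 = $32,625; Unit 2B $8,475 + $35,175 = $43,650.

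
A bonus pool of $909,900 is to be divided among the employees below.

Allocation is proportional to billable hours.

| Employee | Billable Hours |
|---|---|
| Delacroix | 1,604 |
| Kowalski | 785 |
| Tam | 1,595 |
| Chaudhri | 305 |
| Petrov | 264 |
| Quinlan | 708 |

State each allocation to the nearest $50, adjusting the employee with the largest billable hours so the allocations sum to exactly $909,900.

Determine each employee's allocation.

Combined billable hours = 1,604 + 785 + 1,595 + 305 + 264 + 708 = 5,261.
Pro-rata amounts: Delacroix 277,414.86; Kowalski 135,767.25; Tam 275,858.30; Chaudhri 52,750.33; Petrov 45,659.30; Quinlan 122,449.95.
At nearest $50: Delacroix $277,400; Kowalski $135,750; Tam $275,850; Chaudhri $52,750; Petrov $45,650; Quinlan $122,450. Sum = $909,850.
Difference $909,900 − $909,850 = +$50 applied to largest billable hours (Delacroix): Delacroix becomes $277,450.

Delacroix: $277,450; Kowalski: $135,750; Tam: $275,850; Chaudhri: $52,750; Petrov: $45,650; Quinlan: $122,450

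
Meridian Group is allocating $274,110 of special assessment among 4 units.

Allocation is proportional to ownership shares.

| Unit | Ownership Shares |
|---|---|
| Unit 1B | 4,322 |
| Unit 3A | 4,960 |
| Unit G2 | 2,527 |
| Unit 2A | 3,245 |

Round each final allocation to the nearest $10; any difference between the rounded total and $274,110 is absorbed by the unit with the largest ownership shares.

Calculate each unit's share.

Total ownership shares = 4,322 + 4,960 + 2,527 + 3,245 = 15,054.
Raw shares: Unit 1B 78,696.92; Unit 3A 90,313.91; Unit G2 46,012.75; Unit 2A 59,086.42.
Rounded to nearest $10: Unit 1B $78,700; Unit 3A $90,310; Unit G2 $46,010; Unit 2A $59,090. Sum = $274,110.
No rounding difference to absorb.

Unit 1B: $78,700 · Unit 3A: $90,310 · Unit G2: $46,010 · Unit 2A: $59,090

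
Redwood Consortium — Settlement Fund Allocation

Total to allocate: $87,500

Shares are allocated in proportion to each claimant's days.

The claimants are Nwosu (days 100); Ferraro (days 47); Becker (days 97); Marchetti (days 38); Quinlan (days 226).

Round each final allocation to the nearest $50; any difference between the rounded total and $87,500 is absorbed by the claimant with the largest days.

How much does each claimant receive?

Nwosu: $17,200; Ferraro: $8,100; Becker: $16,700; Marchetti: $6,550; Quinlan: $38,950

Total days = 100 + 47 + 97 + 38 + 226 = 508.
Pro-rata amounts: Nwosu 17,224.41; Ferraro 8,095.47; Becker 16,707.68; Marchetti 6,545.28; Quinlan 38,927.17.
At nearest $50: Nwosu $17,200; Ferraro $8,100; Becker $16,700; Marchetti $6,550; Quinlan $38,950. Sum = $87,500.
Rounded total matches; no reconciliation needed.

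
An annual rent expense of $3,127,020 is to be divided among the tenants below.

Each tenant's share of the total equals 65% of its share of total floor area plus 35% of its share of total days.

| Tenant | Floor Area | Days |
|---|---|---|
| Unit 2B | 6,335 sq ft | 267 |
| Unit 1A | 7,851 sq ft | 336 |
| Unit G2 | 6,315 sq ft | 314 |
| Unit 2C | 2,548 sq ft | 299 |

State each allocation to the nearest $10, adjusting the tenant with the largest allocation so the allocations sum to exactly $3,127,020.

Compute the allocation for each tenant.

Unit 2B: $798,960 · Unit 1A: $994,750 · Unit G2: $839,500 · Unit 2C: $493,810

Floor area total 23,049; days total 1,216.
Composite weights (65% floor area + 35% days): Unit 2B 0.2555; Unit 1A 0.3181; Unit G2 0.2685; Unit 2C 0.1579.
Proportional shares: Unit 2B 798,960.90; Unit 1A 994,751.73; Unit G2 839,499.41; Unit 2C 493,807.95.
At nearest $10: Unit 2B $798,960; Unit 1A $994,750; Unit G2 $839,500; Unit 2C $493,810. Sum = $3,127,020.
Sum already equals the total — no adjustment.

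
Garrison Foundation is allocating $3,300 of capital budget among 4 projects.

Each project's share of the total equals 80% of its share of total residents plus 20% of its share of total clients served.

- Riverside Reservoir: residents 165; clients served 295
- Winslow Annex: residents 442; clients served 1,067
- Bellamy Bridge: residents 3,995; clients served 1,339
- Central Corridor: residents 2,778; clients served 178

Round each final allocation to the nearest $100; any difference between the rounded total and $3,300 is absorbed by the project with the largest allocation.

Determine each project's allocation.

Totals — residents 7,380, clients served 2,879.
Combined weights (80% residents + 20% clients served): Riverside Reservoir 0.0384; Winslow Annex 0.1220; Bellamy Bridge 0.5261; Central Corridor 0.3135.
Proportional shares: Riverside Reservoir 126.65; Winslow Annex 402.72; Bellamy Bridge 1,736.07; Central Corridor 1,034.56.
At nearest $100: Riverside Reservoir $100; Winslow Annex $400; Bellamy Bridge $1,700; Central Corridor $1,000. Sum = $3,200.
Difference $3,300 − $3,200 = +$100 applied to largest allocation (Bellamy Bridge): Bellamy Bridge becomes $1,800.

Riverside Reservoir: $100; Winslow Annex: $400; Bellamy Bridge: $1,800; Central Corridor: $1,000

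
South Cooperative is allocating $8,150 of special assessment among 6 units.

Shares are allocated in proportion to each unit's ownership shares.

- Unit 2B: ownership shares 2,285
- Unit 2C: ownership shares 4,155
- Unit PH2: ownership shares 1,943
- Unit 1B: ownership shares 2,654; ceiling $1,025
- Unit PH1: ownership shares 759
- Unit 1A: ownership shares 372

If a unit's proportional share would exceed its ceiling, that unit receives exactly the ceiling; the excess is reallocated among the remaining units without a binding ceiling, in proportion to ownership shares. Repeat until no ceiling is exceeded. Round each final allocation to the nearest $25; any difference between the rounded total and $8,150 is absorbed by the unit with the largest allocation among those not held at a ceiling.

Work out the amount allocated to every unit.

Combined ownership shares = 12,168.
Pro-rata shares before constraints: Unit 2B 1,530.47; Unit 2C 2,782.98; Unit PH2 1,301.40; Unit 1B 1,777.62; Unit PH1 508.37; Unit 1A 249.16.
Capped: Unit 1B ($1,025); balance $7,125 reallocated over remaining ownership shares 9,514.
Shares after redistribution: Unit 2B 1,711.23 → $1,700; Unit 2C 3,111.66 → $3,100; Unit PH2 1,455.11 → $1,450; Unit PH1 568.41 → $575; Unit 1A 278.59 → $275.
Rounding difference +$25 applied to Unit 2C → $3,125.

Unit 2B: $1,700 | Unit 2C: $3,125 | Unit PH2: $1,450 | Unit 1B: $1,025 | Unit PH1: $575 | Unit 1A: $275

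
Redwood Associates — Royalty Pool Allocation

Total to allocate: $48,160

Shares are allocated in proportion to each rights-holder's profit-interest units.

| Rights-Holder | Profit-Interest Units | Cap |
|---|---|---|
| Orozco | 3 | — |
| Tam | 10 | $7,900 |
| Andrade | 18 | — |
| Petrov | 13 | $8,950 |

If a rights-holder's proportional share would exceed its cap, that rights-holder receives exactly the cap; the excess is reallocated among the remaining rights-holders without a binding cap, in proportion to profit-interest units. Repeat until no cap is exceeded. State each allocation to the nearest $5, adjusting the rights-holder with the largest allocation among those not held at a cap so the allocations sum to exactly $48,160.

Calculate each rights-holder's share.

Orozco: $4,475 | Tam: $7,900 | Andrade: $26,835 | Petrov: $8,950

Combined profit-interest units = 44.
Pro-rata shares before constraints: Orozco 3,283.64; Tam 10,945.45; Andrade 19,701.82; Petrov 14,229.09.
Capped: Tam ($7,900), Petrov ($8,950); residual $31,310 reallocated over remaining profit-interest units 21.
Shares after redistribution: Orozco 4,472.86 → $4,475; Andrade 26,837.14 → $26,835.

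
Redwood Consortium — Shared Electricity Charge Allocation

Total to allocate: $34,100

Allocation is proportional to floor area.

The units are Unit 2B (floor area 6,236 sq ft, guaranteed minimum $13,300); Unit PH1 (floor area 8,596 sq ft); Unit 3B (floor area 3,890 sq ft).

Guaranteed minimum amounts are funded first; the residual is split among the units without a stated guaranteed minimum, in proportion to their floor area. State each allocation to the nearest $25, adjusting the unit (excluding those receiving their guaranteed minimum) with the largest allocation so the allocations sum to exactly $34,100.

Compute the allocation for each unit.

Minimums first: Unit 2B $13,300. Residual $20,800.
Residual split over remaining floor area 12,486: Unit PH1 14,319.78 → $14,325; Unit 3B 6,480.22 → $6,475.

Unit 2B: $13,300 | Unit PH1: $14,325 | Unit 3B: $6,475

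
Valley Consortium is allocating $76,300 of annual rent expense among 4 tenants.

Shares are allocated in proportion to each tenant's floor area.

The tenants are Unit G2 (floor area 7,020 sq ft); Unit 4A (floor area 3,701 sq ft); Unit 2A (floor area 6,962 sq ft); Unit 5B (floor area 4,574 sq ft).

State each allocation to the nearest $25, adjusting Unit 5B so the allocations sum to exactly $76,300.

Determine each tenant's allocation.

Floor area total: 22,257.
Pro-rata amounts: Unit G2 7,020/22,257 × $76,300 = 24,065.51; Unit 4A 3,701/22,257 × $76,300 = 12,687.53; Unit 2A 6,962/22,257 × $76,300 = 23,866.68; Unit 5B 4,574/22,257 × $76,300 = 15,680.29.
After rounding ($25): Unit G2 $24,075; Unit 4A $12,700; Unit 2A $23,875; Unit 5B $15,675. Sum = $76,325.
Difference $76,300 − $76,325 = −$25 applied to Unit 5B: Unit 5B becomes $15,650.

Unit G2: $24,075 · Unit 4A: $12,700 · Unit 2A: $23,875 · Unit 5B: $15,650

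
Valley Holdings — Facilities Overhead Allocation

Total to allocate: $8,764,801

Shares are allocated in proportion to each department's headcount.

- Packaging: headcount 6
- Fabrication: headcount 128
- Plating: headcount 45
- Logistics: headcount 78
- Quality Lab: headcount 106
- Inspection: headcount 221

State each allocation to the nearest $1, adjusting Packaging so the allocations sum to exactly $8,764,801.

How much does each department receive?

Combined headcount = 584.
Raw shares: Packaging 6/584 × $8,764,801 = 90,049.33; Fabrication 128/584 × $8,764,801 = 1,921,052.27; Plating 45/584 × $8,764,801 = 675,369.94; Logistics 78/584 × $8,764,801 = 1,170,641.23; Quality Lab 106/584 × $8,764,801 = 1,590,871.41; Inspection 221/584 × $8,764,801 = 3,316,816.82.
At nearest $1: Packaging $90,049; Fabrication $1,921,052; Plating $675,370; Logistics $1,170,641; Quality Lab $1,590,871; Inspection $3,316,817. Sum = $8,764,800.
Difference $8,764,801 − $8,764,800 = +$1 applied to Packaging: Packaging becomes $90,050.

Packaging: $90,050 | Fabrication: $1,921,052 | Plating: $675,370 | Logistics: $1,170,641 | Quality Lab: $1,590,871 | Inspection: $3,316,817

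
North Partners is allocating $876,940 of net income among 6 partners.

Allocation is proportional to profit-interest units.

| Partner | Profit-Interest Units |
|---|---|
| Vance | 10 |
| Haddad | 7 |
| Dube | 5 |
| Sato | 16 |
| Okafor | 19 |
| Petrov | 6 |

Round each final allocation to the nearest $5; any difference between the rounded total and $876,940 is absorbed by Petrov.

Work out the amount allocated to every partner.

Vance: $139,195; Haddad: $97,440; Dube: $69,600; Sato: $222,715; Okafor: $264,475; Petrov: $83,515

Sum of profit-interest units: 63.
Raw shares: Vance 10/63 × $876,940 = 139,196.83; Haddad 7/63 × $876,940 = 97,437.78; Dube 5/63 × $876,940 = 69,598.41; Sato 16/63 × $876,940 = 222,714.92; Okafor 19/63 × $876,940 = 264,473.97; Petrov 6/63 × $876,940 = 83,518.10.
Rounded to nearest $5: Vance $139,195; Haddad $97,440; Dube $69,600; Sato $222,715; Okafor $264,475; Petrov $83,520. Sum = $876,945.
Difference $876,940 − $876,945 = −$5 applied to Petrov: Petrov becomes $83,515.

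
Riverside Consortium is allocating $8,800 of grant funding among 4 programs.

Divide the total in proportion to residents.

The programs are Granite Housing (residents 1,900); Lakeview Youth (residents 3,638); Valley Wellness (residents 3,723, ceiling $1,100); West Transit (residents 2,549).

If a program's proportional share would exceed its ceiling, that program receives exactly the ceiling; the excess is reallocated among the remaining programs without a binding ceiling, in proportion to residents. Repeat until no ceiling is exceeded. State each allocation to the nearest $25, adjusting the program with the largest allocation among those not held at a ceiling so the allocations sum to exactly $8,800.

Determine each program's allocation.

Sum of residents: 11,810.
Proportional shares (ignoring caps): Granite Housing 1,415.75; Lakeview Youth 2,710.79; Valley Wellness 2,774.12; West Transit 1,899.34.
Cap binds for Valley Wellness ($1,100); remaining pool $7,700 reallocated over remaining residents 8,087.
Remaining shares: Granite Housing 1,809.08 → $1,800; Lakeview Youth 3,463.91 → $3,475; West Transit 2,427.02 → $2,425.

Granite Housing: $1,800 · Lakeview Youth: $3,475 · Valley Wellness: $1,100 · West Transit: $2,425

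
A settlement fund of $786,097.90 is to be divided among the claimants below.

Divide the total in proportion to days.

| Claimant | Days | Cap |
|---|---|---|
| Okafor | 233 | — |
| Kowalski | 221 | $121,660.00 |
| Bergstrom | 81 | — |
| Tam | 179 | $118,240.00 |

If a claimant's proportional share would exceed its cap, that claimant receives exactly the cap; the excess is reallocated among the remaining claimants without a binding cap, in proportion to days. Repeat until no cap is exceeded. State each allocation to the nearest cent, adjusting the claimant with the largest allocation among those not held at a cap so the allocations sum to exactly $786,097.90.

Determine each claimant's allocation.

Okafor: $405,299.72 | Kowalski: $121,660.00 | Bergstrom: $140,898.18 | Tam: $118,240.00

Total days = 714.
Pro-rata shares before constraints: Okafor 256,527.7461; Kowalski 243,316.0167; Bergstrom 89,179.1735; Tam 197,074.9637.
Capped: Kowalski ($121,660.00), Tam ($118,240.00); balance $546,197.90 reallocated over remaining days 314.
Redistributed shares: Okafor 405,299.7156 → $405,299.72; Bergstrom 140,898.1844 → $140,898.18.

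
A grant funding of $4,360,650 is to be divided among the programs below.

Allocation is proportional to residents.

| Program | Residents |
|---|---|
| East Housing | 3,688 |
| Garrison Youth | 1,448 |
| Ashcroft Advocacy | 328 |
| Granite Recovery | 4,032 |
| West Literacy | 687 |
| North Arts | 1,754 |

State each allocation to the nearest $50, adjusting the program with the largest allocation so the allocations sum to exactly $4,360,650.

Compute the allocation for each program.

Sum of residents: 11,937.
Unrounded shares: East Housing 3,688/11,937 × $4,360,650 = 1,347,246.14; Garrison Youth 1,448/11,937 × $4,360,650 = 528,962.15; Ashcroft Advocacy 328/11,937 × $4,360,650 = 119,820.16; Granite Recovery 4,032/11,937 × $4,360,650 = 1,472,911.18; West Literacy 687/11,937 × $4,360,650 = 250,964.78; North Arts 1,754/11,937 × $4,360,650 = 640,745.59.
Rounded to nearest $50: East Housing $1,347,250; Garrison Youth $528,950; Ashcroft Advocacy $119,800; Granite Recovery $1,472,900; West Literacy $250,950; North Arts $640,750. Sum = $4,360,600.
Difference $4,360,650 − $4,360,600 = +$50 applied to largest allocation (Granite Recovery): Granite Recovery becomes $1,472,950.

East Housing: $1,347,250; Garrison Youth: $528,950; Ashcroft Advocacy: $119,800; Granite Recovery: $1,472,950; West Literacy: $250,950; North Arts: $640,750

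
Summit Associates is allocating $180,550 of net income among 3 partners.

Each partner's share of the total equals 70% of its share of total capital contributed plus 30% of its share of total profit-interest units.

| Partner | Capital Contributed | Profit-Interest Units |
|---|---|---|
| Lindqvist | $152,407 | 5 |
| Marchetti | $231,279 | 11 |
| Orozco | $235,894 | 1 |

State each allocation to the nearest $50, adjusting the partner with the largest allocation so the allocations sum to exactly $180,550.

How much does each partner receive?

Capital contributed total 619,580; profit-interest units total 17.
Combined weights (70% capital contributed + 30% profit-interest units): Lindqvist 0.2604; Marchetti 0.4554; Orozco 0.2842.
Raw shares: Lindqvist 47,019.62; Marchetti 82,225.38; Orozco 51,305.00.
At nearest $50: Lindqvist $47,000; Marchetti $82,250; Orozco $51,300. Sum = $180,550.
No rounding difference to absorb.

Lindqvist: $47,000 · Marchetti: $82,250 · Orozco: $51,300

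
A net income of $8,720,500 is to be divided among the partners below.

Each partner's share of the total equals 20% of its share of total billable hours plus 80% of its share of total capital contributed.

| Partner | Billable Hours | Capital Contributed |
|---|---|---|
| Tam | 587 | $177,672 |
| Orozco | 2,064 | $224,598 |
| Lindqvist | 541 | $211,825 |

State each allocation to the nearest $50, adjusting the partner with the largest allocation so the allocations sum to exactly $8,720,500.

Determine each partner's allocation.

Totals — billable hours 3,192, capital contributed 614,095.
Combined weights (20% billable hours + 80% capital contributed): Tam 0.2682; Orozco 0.4219; Lindqvist 0.3098.
Pro-rata amounts: Tam 2,339,170.34; Orozco 3,679,299.89; Lindqvist 2,702,029.77.
After rounding ($50): Tam $2,339,150; Orozco $3,679,300; Lindqvist $2,702,050. Sum = $8,720,500.
Sum already equals the total — no adjustment.

Tam: $2,339,150; Orozco: $3,679,300; Lindqvist: $2,702,050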